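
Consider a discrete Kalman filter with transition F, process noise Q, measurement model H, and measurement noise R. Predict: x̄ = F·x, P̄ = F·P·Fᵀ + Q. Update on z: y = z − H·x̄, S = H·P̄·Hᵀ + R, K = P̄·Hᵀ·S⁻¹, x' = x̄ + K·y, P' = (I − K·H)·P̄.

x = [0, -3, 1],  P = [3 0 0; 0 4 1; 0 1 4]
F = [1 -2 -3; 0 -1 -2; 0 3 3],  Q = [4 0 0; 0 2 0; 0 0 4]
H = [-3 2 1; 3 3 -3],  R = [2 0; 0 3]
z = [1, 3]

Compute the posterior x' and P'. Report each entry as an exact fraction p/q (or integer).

x̄ = F·x = [3, 1, -6]
P̄ = F·P·Fᵀ + Q = [71 39 -75; 39 26 -45; -75 -45 94]
y = z − H·x̄ = [14, -27]
S = H·P̄·Hᵀ + R = [641 -1647; -1647 4584]
K = P̄·Hᵀ·S⁻¹ = [-3237/15049 659/15049; 2618/15049 2024/15049; -2546/75245 -11453/75245]
x' = x̄ + K·y = [-17964/15049, -2947/15049, -177883/75245]
P' = (I − K·H)·P̄ = [22964/15049 13371/15049 35676/15049; 13371/15049 11334/15049 22681/15049; 35676/15049 22681/15049 303238/75245]

x' = [-17964/15049, -2947/15049, -177883/75245]
P' = [22964/15049 13371/15049 35676/15049; 13371/15049 11334/15049 22681/15049; 35676/15049 22681/15049 303238/75245]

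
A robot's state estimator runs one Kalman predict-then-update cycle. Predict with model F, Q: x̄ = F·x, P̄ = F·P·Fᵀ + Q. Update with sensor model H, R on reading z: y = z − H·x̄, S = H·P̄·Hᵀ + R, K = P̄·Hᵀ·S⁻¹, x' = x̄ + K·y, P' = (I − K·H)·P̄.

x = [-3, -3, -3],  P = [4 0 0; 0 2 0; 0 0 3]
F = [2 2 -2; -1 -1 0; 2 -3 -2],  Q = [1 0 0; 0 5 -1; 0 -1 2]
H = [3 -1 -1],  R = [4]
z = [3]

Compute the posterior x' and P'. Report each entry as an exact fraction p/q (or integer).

x' = [276/61, 102/61, 567/61]
P' = [2093/366 158/183 1845/122; 158/183 1045/183 -161/61; 1845/122 -161/61 5853/122]

x̄ = F·x = [-6, 6, 9]
P̄ = F·P·Fᵀ + Q = [37 -12 16; -12 11 -3; 16 -3 48]
y = z − H·x̄ = [36]
S = H·P̄·Hᵀ + R = [366]
K = P̄·Hᵀ·S⁻¹ = [107/366; -22/183; 1/122]
x' = x̄ + K·y = [276/61, 102/61, 567/61]
P' = (I − K·H)·P̄ = [2093/366 158/183 1845/122; 158/183 1045/183 -161/61; 1845/122 -161/61 5853/122]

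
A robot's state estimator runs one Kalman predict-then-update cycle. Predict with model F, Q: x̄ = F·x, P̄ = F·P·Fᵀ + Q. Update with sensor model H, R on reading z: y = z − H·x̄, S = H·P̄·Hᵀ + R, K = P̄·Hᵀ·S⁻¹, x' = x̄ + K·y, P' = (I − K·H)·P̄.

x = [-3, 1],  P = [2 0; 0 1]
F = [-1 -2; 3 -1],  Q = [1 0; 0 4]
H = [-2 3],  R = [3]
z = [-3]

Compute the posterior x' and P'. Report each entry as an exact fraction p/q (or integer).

x' = [-18/11, -57/26]
P' = [51/11 3; 3 59/26]

x̄ = F·x = [1, -10]
P̄ = F·P·Fᵀ + Q = [7 -4; -4 23]
y = z − H·x̄ = [29]
S = H·P̄·Hᵀ + R = [286]
K = P̄·Hᵀ·S⁻¹ = [-1/11; 7/26]
x' = x̄ + K·y = [-18/11, -57/26]
P' = (I − K·H)·P̄ = [51/11 3; 3 59/26]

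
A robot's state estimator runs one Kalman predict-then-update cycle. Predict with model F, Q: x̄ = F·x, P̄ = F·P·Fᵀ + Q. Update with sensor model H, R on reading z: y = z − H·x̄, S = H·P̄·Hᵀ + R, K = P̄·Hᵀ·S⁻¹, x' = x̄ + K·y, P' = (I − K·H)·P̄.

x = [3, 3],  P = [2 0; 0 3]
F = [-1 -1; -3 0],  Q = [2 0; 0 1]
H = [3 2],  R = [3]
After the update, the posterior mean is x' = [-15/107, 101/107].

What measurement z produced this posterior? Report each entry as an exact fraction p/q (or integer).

z = [2]

x̄ = F·x = [-6, -9]
P̄ = F·P·Fᵀ + Q = [7 6; 6 19]
S = H·P̄·Hᵀ + R = [214]
K = P̄·Hᵀ·S⁻¹ = [33/214; 28/107]
x' − x̄ = [627/107, 1064/107] = K·y
y = (KᵀK)⁻¹·Kᵀ·(x' − x̄) = [38]
z = y + H·x̄ = [38] + [-36] = [2]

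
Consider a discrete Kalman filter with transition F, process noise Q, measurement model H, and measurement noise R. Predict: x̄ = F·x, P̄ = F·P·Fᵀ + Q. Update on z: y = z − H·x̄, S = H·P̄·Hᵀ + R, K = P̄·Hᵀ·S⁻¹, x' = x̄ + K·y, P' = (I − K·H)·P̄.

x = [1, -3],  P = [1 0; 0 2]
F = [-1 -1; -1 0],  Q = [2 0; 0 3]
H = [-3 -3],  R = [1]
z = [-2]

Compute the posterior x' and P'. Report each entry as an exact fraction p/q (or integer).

x' = [91/50, -23/20]
P' = [44/25 -17/10; -17/10 7/4]

x̄ = F·x = [2, -1]
P̄ = F·P·Fᵀ + Q = [5 1; 1 4]
y = z − H·x̄ = [1]
S = H·P̄·Hᵀ + R = [100]
K = P̄·Hᵀ·S⁻¹ = [-9/50; -3/20]
x' = x̄ + K·y = [91/50, -23/20]
P' = (I − K·H)·P̄ = [44/25 -17/10; -17/10 7/4]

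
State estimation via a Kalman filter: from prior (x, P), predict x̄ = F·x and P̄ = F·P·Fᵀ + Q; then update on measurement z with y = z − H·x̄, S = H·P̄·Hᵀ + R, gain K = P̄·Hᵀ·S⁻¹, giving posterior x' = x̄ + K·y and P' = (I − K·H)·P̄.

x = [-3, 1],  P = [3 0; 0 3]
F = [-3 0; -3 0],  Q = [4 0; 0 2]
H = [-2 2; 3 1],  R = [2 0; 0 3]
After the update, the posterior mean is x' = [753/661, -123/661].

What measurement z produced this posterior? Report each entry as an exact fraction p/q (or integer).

x̄ = F·x = [9, 9]
P̄ = F·P·Fᵀ + Q = [31 27; 27 29]
S = H·P̄·Hᵀ + R = [26 -20; -20 473]
K = P̄·Hᵀ·S⁻¹ = [-692/5949 1480/5949; 682/1983 490/1983]
x' − x̄ = [-5196/661, -6072/661] = K·y
y = (KᵀK)⁻¹·Kᵀ·(x' − x̄) = [-3, -33]
z = y + H·x̄ = [-3, -33] + [0, 36] = [-3, 3]

z = [-3, 3]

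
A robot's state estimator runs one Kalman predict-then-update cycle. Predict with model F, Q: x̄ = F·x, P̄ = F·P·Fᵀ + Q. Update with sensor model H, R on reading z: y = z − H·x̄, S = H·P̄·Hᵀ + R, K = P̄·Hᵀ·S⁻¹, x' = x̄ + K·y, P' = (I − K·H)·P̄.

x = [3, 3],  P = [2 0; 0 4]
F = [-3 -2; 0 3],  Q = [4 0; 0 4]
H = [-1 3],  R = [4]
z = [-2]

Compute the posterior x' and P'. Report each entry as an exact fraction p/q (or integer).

x̄ = F·x = [-15, 9]
P̄ = F·P·Fᵀ + Q = [38 -24; -24 40]
y = z − H·x̄ = [-44]
S = H·P̄·Hᵀ + R = [546]
K = P̄·Hᵀ·S⁻¹ = [-55/273; 24/91]
x' = x̄ + K·y = [-1675/273, -237/91]
P' = (I − K·H)·P̄ = [4324/273 456/91; 456/91 184/91]

x' = [-1675/273, -237/91]
P' = [4324/273 456/91; 456/91 184/91]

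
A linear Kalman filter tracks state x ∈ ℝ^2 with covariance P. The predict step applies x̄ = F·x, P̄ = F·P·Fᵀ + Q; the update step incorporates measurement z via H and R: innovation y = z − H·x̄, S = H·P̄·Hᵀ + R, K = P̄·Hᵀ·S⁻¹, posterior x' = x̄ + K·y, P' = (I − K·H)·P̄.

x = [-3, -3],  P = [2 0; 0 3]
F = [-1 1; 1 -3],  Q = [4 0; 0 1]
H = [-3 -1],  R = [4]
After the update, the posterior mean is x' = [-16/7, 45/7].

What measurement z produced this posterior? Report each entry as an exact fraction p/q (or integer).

x̄ = F·x = [0, 6]
P̄ = F·P·Fᵀ + Q = [9 -11; -11 30]
S = H·P̄·Hᵀ + R = [49]
K = P̄·Hᵀ·S⁻¹ = [-16/49; 3/49]
x' − x̄ = [-16/7, 3/7] = K·y
y = (KᵀK)⁻¹·Kᵀ·(x' − x̄) = [7]
z = y + H·x̄ = [7] + [-6] = [1]

z = [1]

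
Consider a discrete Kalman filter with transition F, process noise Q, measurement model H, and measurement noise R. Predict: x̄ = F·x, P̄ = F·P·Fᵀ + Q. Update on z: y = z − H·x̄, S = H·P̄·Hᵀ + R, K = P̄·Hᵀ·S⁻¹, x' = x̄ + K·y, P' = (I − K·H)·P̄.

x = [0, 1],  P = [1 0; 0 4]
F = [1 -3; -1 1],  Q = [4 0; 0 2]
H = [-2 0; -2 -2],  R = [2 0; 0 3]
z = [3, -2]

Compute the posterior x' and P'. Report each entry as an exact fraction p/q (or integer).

x̄ = F·x = [-3, 1]
P̄ = F·P·Fᵀ + Q = [41 -13; -13 7]
y = z − H·x̄ = [-3, -6]
S = H·P̄·Hᵀ + R = [166 112; 112 91]
K = P̄·Hᵀ·S⁻¹ = [-85/183 -8/183; 73/183 -460/1281]
x' = x̄ + K·y = [-82/61, 836/427]
P' = (I − K·H)·P̄ = [85/183 -73/183; -73/183 1201/1281]

x' = [-82/61, 836/427]
P' = [85/183 -73/183; -73/183 1201/1281]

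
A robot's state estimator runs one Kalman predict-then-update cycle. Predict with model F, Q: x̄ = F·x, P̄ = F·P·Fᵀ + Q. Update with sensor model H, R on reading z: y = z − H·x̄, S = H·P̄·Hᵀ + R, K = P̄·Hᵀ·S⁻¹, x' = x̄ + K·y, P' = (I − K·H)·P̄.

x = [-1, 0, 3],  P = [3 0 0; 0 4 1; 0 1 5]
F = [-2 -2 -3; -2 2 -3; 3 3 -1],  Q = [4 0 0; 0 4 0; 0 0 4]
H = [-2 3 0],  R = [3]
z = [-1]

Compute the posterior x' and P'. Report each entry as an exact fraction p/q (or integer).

x' = [-1747/226, -11/2, -531/113]
P' = [37203/452 219/4 -4989/226; 219/4 147/4 -29/2; -4989/226 -29/2 5057/113]

x̄ = F·x = [-7, -7, -6]
P̄ = F·P·Fᵀ + Q = [89 41 -34; 41 65 10; -34 10 66]
y = z − H·x̄ = [6]
S = H·P̄·Hᵀ + R = [452]
K = P̄·Hᵀ·S⁻¹ = [-55/452; 1/4; 49/226]
x' = x̄ + K·y = [-1747/226, -11/2, -531/113]
P' = (I − K·H)·P̄ = [37203/452 219/4 -4989/226; 219/4 147/4 -29/2; -4989/226 -29/2 5057/113]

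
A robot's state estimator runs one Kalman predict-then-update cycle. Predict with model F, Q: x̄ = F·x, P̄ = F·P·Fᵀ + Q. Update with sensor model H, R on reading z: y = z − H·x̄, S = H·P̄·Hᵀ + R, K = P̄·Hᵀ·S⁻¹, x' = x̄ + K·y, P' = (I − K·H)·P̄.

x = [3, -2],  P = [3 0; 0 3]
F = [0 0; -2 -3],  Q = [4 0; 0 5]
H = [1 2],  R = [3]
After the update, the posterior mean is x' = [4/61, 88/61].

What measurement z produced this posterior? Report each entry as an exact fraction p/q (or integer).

x̄ = F·x = [0, 0]
P̄ = F·P·Fᵀ + Q = [4 0; 0 44]
S = H·P̄·Hᵀ + R = [183]
K = P̄·Hᵀ·S⁻¹ = [4/183; 88/183]
x' − x̄ = [4/61, 88/61] = K·y
y = (KᵀK)⁻¹·Kᵀ·(x' − x̄) = [3]
z = y + H·x̄ = [3] + [0] = [3]

z = [3]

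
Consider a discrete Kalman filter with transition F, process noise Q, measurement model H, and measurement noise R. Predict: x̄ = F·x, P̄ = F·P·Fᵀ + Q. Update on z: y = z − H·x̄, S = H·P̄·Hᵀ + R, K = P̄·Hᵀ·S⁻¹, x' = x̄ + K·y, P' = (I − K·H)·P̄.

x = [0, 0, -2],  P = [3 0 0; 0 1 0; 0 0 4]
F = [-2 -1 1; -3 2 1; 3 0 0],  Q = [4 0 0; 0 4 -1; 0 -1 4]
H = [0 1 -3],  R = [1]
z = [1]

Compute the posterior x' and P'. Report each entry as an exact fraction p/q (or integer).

x̄ = F·x = [-2, -2, 0]
P̄ = F·P·Fᵀ + Q = [21 20 -18; 20 39 -28; -18 -28 31]
y = z − H·x̄ = [3]
S = H·P̄·Hᵀ + R = [487]
K = P̄·Hᵀ·S⁻¹ = [74/487; 123/487; -121/487]
x' = x̄ + K·y = [-752/487, -605/487, -363/487]
P' = (I − K·H)·P̄ = [4751/487 638/487 188/487; 638/487 3864/487 1247/487; 188/487 1247/487 456/487]

x' = [-752/487, -605/487, -363/487]
P' = [4751/487 638/487 188/487; 638/487 3864/487 1247/487; 188/487 1247/487 456/487]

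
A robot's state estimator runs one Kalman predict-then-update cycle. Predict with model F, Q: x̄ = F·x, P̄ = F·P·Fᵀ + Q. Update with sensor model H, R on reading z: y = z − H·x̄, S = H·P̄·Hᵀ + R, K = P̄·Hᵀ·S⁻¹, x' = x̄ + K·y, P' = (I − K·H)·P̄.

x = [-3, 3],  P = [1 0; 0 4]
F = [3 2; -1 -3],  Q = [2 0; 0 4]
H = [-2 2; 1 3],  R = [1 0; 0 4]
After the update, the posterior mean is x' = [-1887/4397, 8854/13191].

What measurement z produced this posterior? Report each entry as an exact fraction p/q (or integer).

x̄ = F·x = [-3, -6]
P̄ = F·P·Fᵀ + Q = [27 -27; -27 41]
S = H·P̄·Hᵀ + R = [489 300; 300 238]
K = P̄·Hᵀ·S⁻¹ = [-1584/4397 999/4397; 1784/13191 1024/4397]
x' − x̄ = [11304/4397, 88000/13191] = K·y
y = (KᵀK)⁻¹·Kᵀ·(x' − x̄) = [8, 24]
z = y + H·x̄ = [8, 24] + [-6, -21] = [2, 3]

z = [2, 3]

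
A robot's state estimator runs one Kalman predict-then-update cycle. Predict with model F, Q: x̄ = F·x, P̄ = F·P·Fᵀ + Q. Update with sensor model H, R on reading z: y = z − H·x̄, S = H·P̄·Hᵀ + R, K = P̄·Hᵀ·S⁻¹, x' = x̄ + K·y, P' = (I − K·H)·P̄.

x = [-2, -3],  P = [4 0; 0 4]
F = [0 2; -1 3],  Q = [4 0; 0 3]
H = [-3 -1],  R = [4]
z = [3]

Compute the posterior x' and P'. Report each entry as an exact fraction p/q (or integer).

x̄ = F·x = [-6, -7]
P̄ = F·P·Fᵀ + Q = [20 24; 24 43]
y = z − H·x̄ = [-22]
S = H·P̄·Hᵀ + R = [371]
K = P̄·Hᵀ·S⁻¹ = [-12/53; -115/371]
x' = x̄ + K·y = [-54/53, -67/371]
P' = (I − K·H)·P̄ = [52/53 -108/53; -108/53 2728/371]

x' = [-54/53, -67/371]
P' = [52/53 -108/53; -108/53 2728/371]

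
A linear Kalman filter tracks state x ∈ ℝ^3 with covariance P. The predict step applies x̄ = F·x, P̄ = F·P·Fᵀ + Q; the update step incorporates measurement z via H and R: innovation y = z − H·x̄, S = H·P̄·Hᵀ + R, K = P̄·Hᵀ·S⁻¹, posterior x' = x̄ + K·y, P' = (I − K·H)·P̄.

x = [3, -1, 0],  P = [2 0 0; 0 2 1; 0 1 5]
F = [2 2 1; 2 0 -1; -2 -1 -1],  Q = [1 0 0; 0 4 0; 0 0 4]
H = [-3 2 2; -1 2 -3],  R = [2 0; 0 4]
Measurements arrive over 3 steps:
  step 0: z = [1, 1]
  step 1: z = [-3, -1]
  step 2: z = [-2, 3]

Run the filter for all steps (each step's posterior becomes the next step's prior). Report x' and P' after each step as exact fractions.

step 0: x̄ = F·x = [4, 6, -5]
step 0: P̄ = F·P·Fᵀ + Q = [26 1 -20; 1 17 -2; -20 -2 21]
step 0: y = z − H·x̄ = [11, -22]
step 0: S = H·P̄·Hᵀ + R = [600 -124; -124 187]
step 0: K = P̄·Hᵀ·S⁻¹ = [-4307/24206 902/12103; 9885/96824 6687/24206; 6249/48412 -2006/12103]
step 0: x' = x̄ + K·y = [9759/24206, 101223/96824, 3207/48412]
step 0: P' = (I − K·H)·P̄ = [32400/12103 70139/24206 11377/12103; 70139/24206 335941/96824 47389/48412; 11377/12103 47389/48412 13561/24206]
step 1: x̄ = F·x = [71733/24206, 35829/48412, -185709/96824]
step 1: P̄ = F·P·Fᵀ + Q = [689907/12103 239403/12103 -1023665/24206; 239403/12103 278569/24206 -724445/48412; -1023665/24206 -724445/48412 3490125/96824]
step 1: y = z − H·x̄ = [399213/48412, -10415/1976]
step 1: S = H·P̄·Hᵀ + R = [20711667/24206 -418495/988; -418495/988 549645/1976]
step 1: K = P̄·Hᵀ·S⁻¹ = [-266060079/1134534017 205845554/5672670085; 37900204/1134534017 1270079286/5672670085; 124890165/1134534017 -200464693/1134534017]
step 1: x' = x̄ + K·y = [951156653/1134534017, -186671028/1134534017, -89579792/1134534017]
step 1: P' = (I − K·H)·P̄ = [13452603678/5672670085 14164360252/5672670085 936848974/1134534017; 14164360252/5672670085 16710560318/5672670085 945096216/1134534017; 936848974/1134534017 945096216/1134534017 585067410/1134534017]
step 2: x̄ = F·x = [1439391458/1134534017, 1991893098/1134534017, -1626062486/1134534017]
step 2: P̄ = F·P·Fᵀ + Q = [56040889787/1134534017 19618311302/1134534017 -41611291326/1134534017; 19618311302/1134534017 60689452622/5672670085 -74488317086/5672670085; -41611291326/1134534017 -74488317086/5672670085 180982375068/5672670085]
step 2: y = z − H·x̄ = [1317445116/1134534017, -4018980145/1134534017]
step 2: S = H·P̄·Hᵀ + R = [4223544956097/5672670085 -2094674107433/5672670085; -2094674107433/5672670085 1427649154587/5672670085]
step 2: K = P̄·Hᵀ·S⁻¹ = [-4818207558596/20676591760855 753578544311/20676591760855; 722068586751/20676591760855 4633137577389/20676591760855; 16008587113184/144736142325985 -25566725380174/144736142325985]
step 2: x' = x̄ + K·y = [17968053872727/20676591760855, 20727768287853/20676591760855, -98284769916008/144736142325985]
step 2: P' = (I − K·H)·P̄ = [48779854917228/20676591760855 51369778709242/20676591760855 16981796108004/20676591760855; 51369778709242/20676591760855 60646507794128/20676591760855 17130228856486/20676591760855; 16981796108004/20676591760855 17130228856486/20676591760855 74405844251824/144736142325985]

step 0: x' = [9759/24206, 101223/96824, 3207/48412], P' = [32400/12103 70139/24206 11377/12103; 70139/24206 335941/96824 47389/48412; 11377/12103 47389/48412 13561/24206]
step 1: x' = [951156653/1134534017, -186671028/1134534017, -89579792/1134534017], P' = [13452603678/5672670085 14164360252/5672670085 936848974/1134534017; 14164360252/5672670085 16710560318/5672670085 945096216/1134534017; 936848974/1134534017 945096216/1134534017 585067410/1134534017]
step 2: x' = [17968053872727/20676591760855, 20727768287853/20676591760855, -98284769916008/144736142325985], P' = [48779854917228/20676591760855 51369778709242/20676591760855 16981796108004/20676591760855; 51369778709242/20676591760855 60646507794128/20676591760855 17130228856486/20676591760855; 16981796108004/20676591760855 17130228856486/20676591760855 74405844251824/144736142325985]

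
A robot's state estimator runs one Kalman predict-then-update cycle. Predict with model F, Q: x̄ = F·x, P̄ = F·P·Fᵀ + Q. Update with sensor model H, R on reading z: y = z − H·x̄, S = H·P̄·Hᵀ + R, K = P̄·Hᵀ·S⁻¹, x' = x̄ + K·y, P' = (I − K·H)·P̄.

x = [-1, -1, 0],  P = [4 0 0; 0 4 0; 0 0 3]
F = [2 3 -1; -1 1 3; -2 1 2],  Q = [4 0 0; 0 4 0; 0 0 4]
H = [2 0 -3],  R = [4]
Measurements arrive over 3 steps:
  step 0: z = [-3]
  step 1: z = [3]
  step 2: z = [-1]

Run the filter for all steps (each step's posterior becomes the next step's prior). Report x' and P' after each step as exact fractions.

step 0: x̄ = F·x = [-5, 0, 1]
step 0: P̄ = F·P·Fᵀ + Q = [59 -5 -10; -5 39 30; -10 30 36]
step 0: y = z − H·x̄ = [10]
step 0: S = H·P̄·Hᵀ + R = [684]
step 0: K = P̄·Hᵀ·S⁻¹ = [37/171; -25/171; -32/171]
step 0: x' = x̄ + K·y = [-485/171, -250/171, -149/171]
step 0: P' = (I − K·H)·P̄ = [4613/171 2845/171 3026/171; 2845/171 4169/171 1930/171; 3026/171 1930/171 2060/171]
step 1: x̄ = F·x = [-1571/171, -212/171, 422/171]
step 1: P̄ = F·P·Fᵀ + Q = [69173/171 30878/171 6361/171; 30878/171 15740/171 2662/171; 6361/171 2662/171 3677/171]
step 1: y = z − H·x̄ = [259/9]
step 1: S = H·P̄·Hᵀ + R = [12323/9]
step 1: K = P̄·Hᵀ·S⁻¹ = [6277/12323; 2830/12323; 89/12323]
step 1: x' = x̄ + K·y = [1281076/234137, 1257106/234137, 626475/234137]
step 1: P' = (I − K·H)·P̄ = [11533892/234137 4777256/234137 7530244/234137; 4777256/234137 4643880/234137 3113144/234137; 7530244/234137 3113144/234137 5017908/234137]
step 2: x̄ = F·x = [5706995/234137, 1855455/234137, -52096/234137]
step 2: P̄ = F·P·Fᵀ + Q = [102412176/234137 48649736/234137 -601584/234137; 48649736/234137 26218380/234137 -1188888/234137; -601584/234137 -1188888/234137 4889228/234137]
step 2: y = z − H·x̄ = [-621285/12323]
step 2: S = H·P̄·Hᵀ + R = [24305648/12323]
step 2: K = P̄·Hᵀ·S⁻¹ = [679701/1519103; 663593/3038206; -208827/6076412]
step 2: x' = x̄ + K·y = [52425590/28862957, -178209255/57725914, 174350711/115451828]
step 2: P' = (I − K·H)·P̄ = [1227674688/28862957 433753664/28862957 801230700/28862957; 433753664/28862957 516220792/28862957 280763598/28862957; 801230700/28862957 280763598/28862957 535476371/28862957]

step 0: x' = [-485/171, -250/171, -149/171], P' = [4613/171 2845/171 3026/171; 2845/171 4169/171 1930/171; 3026/171 1930/171 2060/171]
step 1: x' = [1281076/234137, 1257106/234137, 626475/234137], P' = [11533892/234137 4777256/234137 7530244/234137; 4777256/234137 4643880/234137 3113144/234137; 7530244/234137 3113144/234137 5017908/234137]
step 2: x' = [52425590/28862957, -178209255/57725914, 174350711/115451828], P' = [1227674688/28862957 433753664/28862957 801230700/28862957; 433753664/28862957 516220792/28862957 280763598/28862957; 801230700/28862957 280763598/28862957 535476371/28862957]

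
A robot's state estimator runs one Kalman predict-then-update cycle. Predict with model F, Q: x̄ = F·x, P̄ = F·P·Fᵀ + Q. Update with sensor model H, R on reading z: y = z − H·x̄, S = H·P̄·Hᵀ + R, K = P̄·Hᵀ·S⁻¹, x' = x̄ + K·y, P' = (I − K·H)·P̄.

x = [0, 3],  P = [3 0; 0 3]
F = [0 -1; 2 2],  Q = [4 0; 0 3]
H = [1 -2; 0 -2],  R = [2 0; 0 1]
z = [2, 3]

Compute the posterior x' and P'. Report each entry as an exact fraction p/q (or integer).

x' = [-1000/969, -472/323]
P' = [1850/969 98/323; 98/323 69/323]

x̄ = F·x = [-3, 6]
P̄ = F·P·Fᵀ + Q = [7 -6; -6 27]
y = z − H·x̄ = [17, 15]
S = H·P̄·Hᵀ + R = [141 120; 120 109]
K = P̄·Hᵀ·S⁻¹ = [631/969 -196/323; -20/323 -138/323]
x' = x̄ + K·y = [-1000/969, -472/323]
P' = (I − K·H)·P̄ = [1850/969 98/323; 98/323 69/323]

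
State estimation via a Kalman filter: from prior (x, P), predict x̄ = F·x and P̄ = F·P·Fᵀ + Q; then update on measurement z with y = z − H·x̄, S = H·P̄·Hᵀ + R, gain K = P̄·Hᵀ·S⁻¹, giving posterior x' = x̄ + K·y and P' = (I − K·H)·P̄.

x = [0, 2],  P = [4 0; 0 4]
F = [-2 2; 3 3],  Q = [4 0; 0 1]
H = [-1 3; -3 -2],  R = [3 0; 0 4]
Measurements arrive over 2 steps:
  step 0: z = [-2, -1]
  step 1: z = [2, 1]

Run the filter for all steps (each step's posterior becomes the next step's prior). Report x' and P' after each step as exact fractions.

step 0: x̄ = F·x = [4, 6]
step 0: P̄ = F·P·Fᵀ + Q = [36 0; 0 73]
step 0: y = z − H·x̄ = [-16, 23]
step 0: S = H·P̄·Hᵀ + R = [696 -330; -330 620]
step 0: K = P̄·Hᵀ·S⁻¹ = [-966/5377 -7254/26885; 1460/5377 -4891/53770]
step 0: x' = x̄ + K·y = [17978/26885, -23473/53770]
step 0: P' = (I − K·H)·P̄ = [10548/26885 -1314/26885; -1314/26885 6862/26885]
step 1: x̄ = F·x = [-59429/26885, 1971/2830]
step 1: P̄ = F·P·Fᵀ + Q = [187692/26885 -1164/1415; -1164/1415 8417/1415]
step 1: y = z − H·x̄ = [-24733/10754, -113953/26885]
step 1: S = H·P̄·Hᵀ + R = [368070/5377 -48330/5377; -48330/5377 2171068/26885]
step 1: K = P̄·Hᵀ·S⁻¹ = [-2098186/12203615 -629994/2440723; 3187554/12203615 -428051/4881446]
step 1: x' = x̄ + K·y = [-8799108/12203615, 5704162/12203615]
step 1: P' = (I − K·H)·P̄ = [4580796/12203615 -571254/12203615; -571254/12203615 2997136/12203615]

step 0: x' = [17978/26885, -23473/53770], P' = [10548/26885 -1314/26885; -1314/26885 6862/26885]
step 1: x' = [-8799108/12203615, 5704162/12203615], P' = [4580796/12203615 -571254/12203615; -571254/12203615 2997136/12203615]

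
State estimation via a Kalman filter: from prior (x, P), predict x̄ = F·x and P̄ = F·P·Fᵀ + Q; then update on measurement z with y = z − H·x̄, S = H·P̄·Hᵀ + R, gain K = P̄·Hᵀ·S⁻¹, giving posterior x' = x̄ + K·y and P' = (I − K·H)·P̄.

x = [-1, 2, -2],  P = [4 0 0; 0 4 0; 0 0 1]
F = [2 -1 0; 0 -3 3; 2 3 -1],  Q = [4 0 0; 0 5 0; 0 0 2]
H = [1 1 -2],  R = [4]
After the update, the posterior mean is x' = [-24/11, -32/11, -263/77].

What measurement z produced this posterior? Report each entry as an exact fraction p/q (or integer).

z = [2]

x̄ = F·x = [-4, -12, 6]
P̄ = F·P·Fᵀ + Q = [24 12 4; 12 50 -39; 4 -39 55]
S = H·P̄·Hᵀ + R = [462]
K = P̄·Hᵀ·S⁻¹ = [2/33; 10/33; -145/462]
x' − x̄ = [20/11, 100/11, -725/77] = K·y
y = (KᵀK)⁻¹·Kᵀ·(x' − x̄) = [30]
z = y + H·x̄ = [30] + [-28] = [2]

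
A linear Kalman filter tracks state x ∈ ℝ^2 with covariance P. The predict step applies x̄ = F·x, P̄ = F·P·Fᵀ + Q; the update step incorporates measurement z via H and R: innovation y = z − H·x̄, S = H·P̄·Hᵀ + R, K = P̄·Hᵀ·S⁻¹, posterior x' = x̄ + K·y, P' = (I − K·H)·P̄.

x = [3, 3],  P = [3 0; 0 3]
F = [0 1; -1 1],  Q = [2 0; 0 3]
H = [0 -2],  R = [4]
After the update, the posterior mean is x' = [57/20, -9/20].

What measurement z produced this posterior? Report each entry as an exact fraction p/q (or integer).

x̄ = F·x = [3, 0]
P̄ = F·P·Fᵀ + Q = [5 3; 3 9]
S = H·P̄·Hᵀ + R = [40]
K = P̄·Hᵀ·S⁻¹ = [-3/20; -9/20]
x' − x̄ = [-3/20, -9/20] = K·y
y = (KᵀK)⁻¹·Kᵀ·(x' − x̄) = [1]
z = y + H·x̄ = [1] + [0] = [1]

z = [1]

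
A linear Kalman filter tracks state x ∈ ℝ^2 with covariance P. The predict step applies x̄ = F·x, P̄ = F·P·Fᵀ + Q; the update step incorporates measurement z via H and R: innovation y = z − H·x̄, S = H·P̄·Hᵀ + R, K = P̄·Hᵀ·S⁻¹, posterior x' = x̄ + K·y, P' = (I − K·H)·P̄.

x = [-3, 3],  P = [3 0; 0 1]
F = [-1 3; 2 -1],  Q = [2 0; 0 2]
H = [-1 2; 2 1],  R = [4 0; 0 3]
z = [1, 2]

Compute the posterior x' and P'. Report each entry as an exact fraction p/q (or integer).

x̄ = F·x = [12, -9]
P̄ = F·P·Fᵀ + Q = [14 -9; -9 15]
y = z − H·x̄ = [31, -13]
S = H·P̄·Hᵀ + R = [114 -25; -25 38]
K = P̄·Hᵀ·S⁻¹ = [-741/3707 1366/3707; 1407/3707 633/3707]
x' = x̄ + K·y = [3755/3707, 2025/3707]
P' = (I − K·H)·P̄ = [2232/3707 -366/3707; -366/3707 2631/3707]

x' = [3755/3707, 2025/3707]
P' = [2232/3707 -366/3707; -366/3707 2631/3707]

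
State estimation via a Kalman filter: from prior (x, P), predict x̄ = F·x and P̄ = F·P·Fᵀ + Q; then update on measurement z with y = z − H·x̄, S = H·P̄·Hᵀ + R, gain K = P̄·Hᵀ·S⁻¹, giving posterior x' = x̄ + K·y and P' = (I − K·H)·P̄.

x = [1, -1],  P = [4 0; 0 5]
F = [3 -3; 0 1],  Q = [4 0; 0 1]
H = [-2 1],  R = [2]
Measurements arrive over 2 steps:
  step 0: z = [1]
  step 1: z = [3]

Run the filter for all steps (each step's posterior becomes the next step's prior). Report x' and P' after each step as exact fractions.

step 0: x̄ = F·x = [6, -1]
step 0: P̄ = F·P·Fᵀ + Q = [85 -15; -15 6]
step 0: y = z − H·x̄ = [14]
step 0: S = H·P̄·Hᵀ + R = [408]
step 0: K = P̄·Hᵀ·S⁻¹ = [-185/408; 3/34]
step 0: x' = x̄ + K·y = [-71/204, 4/17]
step 0: P' = (I − K·H)·P̄ = [455/408 45/34; 45/34 48/17]
step 1: x̄ = F·x = [-7/4, 4/17]
step 1: P̄ = F·P·Fᵀ + Q = [125/8 -9/2; -9/2 65/17]
step 1: y = z − H·x̄ = [-25/34]
step 1: S = H·P̄·Hᵀ + R = [2935/34]
step 1: K = P̄·Hᵀ·S⁻¹ = [-2431/5870; 436/2935]
step 1: x' = x̄ + K·y = [-1697/1174, 74/587]
step 1: P' = (I − K·H)·P̄ = [9621/11740 4759/5870; 4759/5870 5631/2935]

step 0: x' = [-71/204, 4/17], P' = [455/408 45/34; 45/34 48/17]
step 1: x' = [-1697/1174, 74/587], P' = [9621/11740 4759/5870; 4759/5870 5631/2935]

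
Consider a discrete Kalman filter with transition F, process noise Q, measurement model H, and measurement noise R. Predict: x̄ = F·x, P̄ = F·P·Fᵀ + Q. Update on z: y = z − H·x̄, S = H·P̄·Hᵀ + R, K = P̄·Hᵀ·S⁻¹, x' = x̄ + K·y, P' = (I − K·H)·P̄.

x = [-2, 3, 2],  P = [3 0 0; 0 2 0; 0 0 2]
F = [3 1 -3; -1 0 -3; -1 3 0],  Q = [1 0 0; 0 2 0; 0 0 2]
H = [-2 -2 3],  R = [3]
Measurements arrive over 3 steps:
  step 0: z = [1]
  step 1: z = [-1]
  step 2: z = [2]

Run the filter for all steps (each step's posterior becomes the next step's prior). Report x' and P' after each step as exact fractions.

step 0: x' = [1020/283, 463/283, 1112/283], P' = [12039/566 -1671/566 6789/566; -1671/566 9993/566 5493/566; 6789/566 5493/566 8257/566]
step 1: x' = [1805009/558321, -6378380/558321, -1076719/186107], P' = [15321922/558321 -72278417/1116642 -9279979/372214; -72278417/1116642 194246819/1116642 27061123/372214; -9279979/372214 27061123/372214 11930861/372214]
step 2: x' = [-28990501797/41609823899, 21106904917/5944260557, 106717446516/41609823899], P' = [548039801385/83219647798 -59685835602/5944260557 -99757949512/41609823899; -59685835602/5944260557 183058920579/5944260557 81887587045/5944260557; -99757949512/41609823899 81887587045/5944260557 325217639365/41609823899]

step 0: x̄ = F·x = [-9, -4, 11]
step 0: P̄ = F·P·Fᵀ + Q = [48 9 -3; 9 23 3; -3 3 23]
step 0: y = z − H·x̄ = [-58]
step 0: S = H·P̄·Hᵀ + R = [566]
step 0: K = P̄·Hᵀ·S⁻¹ = [-123/566; -55/566; 69/566]
step 0: x' = x̄ + K·y = [1020/283, 463/283, 1112/283]
step 0: P' = (I − K·H)·P̄ = [12039/566 -1671/566 6789/566; -1671/566 9993/566 5493/566; 6789/566 5493/566 8257/566]
step 1: x̄ = F·x = [187/283, -4356/283, 369/283]
step 1: P̄ = F·P·Fᵀ + Q = [28037/566 -8673/283 -24288/283; -8673/283 64109/283 -6009/283; -24288/283 -6009/283 56567/283]
step 1: y = z − H·x̄ = [-9728/283]
step 1: S = H·P̄·Hᵀ + R = [1116642/283]
step 1: K = P̄·Hᵀ·S⁻¹ = [-83555/1116642; -128899/1116642; 76765/372214]
step 1: x' = x̄ + K·y = [1805009/558321, -6378380/558321, -1076719/186107]
step 1: P' = (I − K·H)·P̄ = [15321922/558321 -72278417/1116642 -9279979/372214; -72278417/1116642 194246819/1116642 27061123/372214; -9279979/372214 27061123/372214 11930861/372214]
step 2: x̄ = F·x = [8727118/558321, 7885462/558321, -20940149/558321]
step 2: P̄ = F·P·Fᵀ + Q = [186819727/558321 225969647/1116642 -901588543/1116642; 225969647/1116642 187970753/1116642 -566691037/1116642; -901588543/1116642 -566691037/1116642 2214769001/1116642]
step 2: y = z − H·x̄ = [97162249/558321]
step 2: S = H·P̄·Hᵀ + R = [41609823899/1116642]
step 2: K = P̄·Hᵀ·S⁻¹ = [-3903983831/41609823899; -361136273/5944260557; 9580866163/41609823899]
step 2: x' = x̄ + K·y = [-28990501797/41609823899, 21106904917/5944260557, 106717446516/41609823899]
step 2: P' = (I − K·H)·P̄ = [548039801385/83219647798 -59685835602/5944260557 -99757949512/41609823899; -59685835602/5944260557 183058920579/5944260557 81887587045/5944260557; -99757949512/41609823899 81887587045/5944260557 325217639365/41609823899]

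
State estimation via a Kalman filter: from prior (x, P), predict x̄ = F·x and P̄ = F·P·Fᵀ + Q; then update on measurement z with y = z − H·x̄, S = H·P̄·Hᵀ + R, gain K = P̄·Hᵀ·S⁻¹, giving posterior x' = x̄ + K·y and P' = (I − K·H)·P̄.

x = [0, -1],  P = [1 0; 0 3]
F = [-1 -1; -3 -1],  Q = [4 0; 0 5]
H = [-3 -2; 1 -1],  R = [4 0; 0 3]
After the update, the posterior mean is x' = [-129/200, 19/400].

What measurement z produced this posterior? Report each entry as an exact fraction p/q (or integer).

x̄ = F·x = [1, 1]
P̄ = F·P·Fᵀ + Q = [8 6; 6 17]
S = H·P̄·Hᵀ + R = [216 16; 16 16]
K = P̄·Hᵀ·S⁻¹ = [-19/100 63/200; -41/200 -193/400]
x' − x̄ = [-329/200, -381/400] = K·y
y = (KᵀK)⁻¹·Kᵀ·(x' − x̄) = [7, -1]
z = y + H·x̄ = [7, -1] + [-5, 0] = [2, -1]

z = [2, -1]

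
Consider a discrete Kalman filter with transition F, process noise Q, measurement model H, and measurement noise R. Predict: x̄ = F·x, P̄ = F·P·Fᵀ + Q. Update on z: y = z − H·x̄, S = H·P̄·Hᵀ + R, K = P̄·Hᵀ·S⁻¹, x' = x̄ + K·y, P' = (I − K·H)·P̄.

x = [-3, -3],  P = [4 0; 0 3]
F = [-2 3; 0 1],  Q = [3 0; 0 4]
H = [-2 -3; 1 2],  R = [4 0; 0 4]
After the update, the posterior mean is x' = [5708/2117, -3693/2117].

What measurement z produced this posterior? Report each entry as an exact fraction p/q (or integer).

x̄ = F·x = [-3, -3]
P̄ = F·P·Fᵀ + Q = [46 9; 9 7]
S = H·P̄·Hᵀ + R = [359 -197; -197 114]
K = P̄·Hᵀ·S⁻¹ = [-958/2117 -467/2117; 85/2117 574/2117]
x' − x̄ = [12059/2117, 2658/2117] = K·y
y = (KᵀK)⁻¹·Kᵀ·(x' − x̄) = [-16, 7]
z = y + H·x̄ = [-16, 7] + [15, -9] = [-1, -2]

z = [-1, -2]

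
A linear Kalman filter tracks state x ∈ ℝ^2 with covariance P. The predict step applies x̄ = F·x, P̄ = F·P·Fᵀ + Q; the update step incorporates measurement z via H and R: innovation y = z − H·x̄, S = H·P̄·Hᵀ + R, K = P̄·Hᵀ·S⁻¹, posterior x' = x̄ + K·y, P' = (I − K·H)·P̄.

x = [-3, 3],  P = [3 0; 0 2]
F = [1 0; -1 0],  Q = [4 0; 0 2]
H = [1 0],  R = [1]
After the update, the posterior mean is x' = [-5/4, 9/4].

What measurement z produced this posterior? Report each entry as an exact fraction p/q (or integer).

x̄ = F·x = [-3, 3]
P̄ = F·P·Fᵀ + Q = [7 -3; -3 5]
S = H·P̄·Hᵀ + R = [8]
K = P̄·Hᵀ·S⁻¹ = [7/8; -3/8]
x' − x̄ = [7/4, -3/4] = K·y
y = (KᵀK)⁻¹·Kᵀ·(x' − x̄) = [2]
z = y + H·x̄ = [2] + [-3] = [-1]

z = [-1]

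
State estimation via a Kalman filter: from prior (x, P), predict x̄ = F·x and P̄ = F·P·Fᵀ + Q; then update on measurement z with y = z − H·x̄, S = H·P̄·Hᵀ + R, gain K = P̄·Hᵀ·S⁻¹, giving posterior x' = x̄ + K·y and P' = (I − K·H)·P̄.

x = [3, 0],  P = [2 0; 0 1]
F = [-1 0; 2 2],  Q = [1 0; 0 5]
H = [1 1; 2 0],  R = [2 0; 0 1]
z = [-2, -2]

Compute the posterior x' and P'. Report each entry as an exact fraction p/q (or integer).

x' = [-201/178, -41/178]
P' = [41/178 -43/178; -43/178 349/178]

x̄ = F·x = [-3, 6]
P̄ = F·P·Fᵀ + Q = [3 -4; -4 17]
y = z − H·x̄ = [-5, 4]
S = H·P̄·Hᵀ + R = [14 -2; -2 13]
K = P̄·Hᵀ·S⁻¹ = [-1/178 41/89; 153/178 -43/89]
x' = x̄ + K·y = [-201/178, -41/178]
P' = (I − K·H)·P̄ = [41/178 -43/178; -43/178 349/178]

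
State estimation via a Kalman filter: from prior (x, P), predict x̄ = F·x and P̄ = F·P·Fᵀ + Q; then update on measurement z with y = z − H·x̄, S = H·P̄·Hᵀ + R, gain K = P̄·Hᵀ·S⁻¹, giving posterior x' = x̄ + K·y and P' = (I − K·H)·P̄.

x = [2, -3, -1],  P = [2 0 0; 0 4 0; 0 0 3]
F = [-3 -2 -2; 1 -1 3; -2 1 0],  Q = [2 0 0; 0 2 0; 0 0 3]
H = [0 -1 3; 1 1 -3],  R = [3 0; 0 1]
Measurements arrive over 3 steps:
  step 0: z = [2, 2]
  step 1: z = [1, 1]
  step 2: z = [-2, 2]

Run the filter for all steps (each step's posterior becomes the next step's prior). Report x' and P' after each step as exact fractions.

step 0: x̄ = F·x = [2, 2, -7]
step 0: P̄ = F·P·Fᵀ + Q = [48 -16 4; -16 35 -8; 4 -8 15]
step 0: y = z − H·x̄ = [25, -23]
step 0: S = H·P̄·Hᵀ + R = [221 -190; -190 211]
step 0: K = P̄·Hᵀ·S⁻¹ = [9708/10531 9740/10531; -4279/10531 -1707/10531; 1873/10531 -759/10531]
step 0: x' = x̄ + K·y = [39742/10531, -46652/10531, -9435/10531]
step 0: P' = (I − K·H)·P̄ = [38864/10531 -14544/10531 4860/10531; -14544/10531 189525/10531 58896/10531; 4860/10531 58896/10531 21505/10531]
step 1: x̄ = F·x = [-7052/10531, 58089/10531, -126136/10531]
step 1: P̄ = F·P·Fᵀ + Q = [1569918/10531 -170160/10531 -258762/10531; -170160/10531 147868/10531 -163357/10531; -258762/10531 -163357/10531 434750/10531]
step 1: y = z − H·x̄ = [447028/10531, -418914/10531]
step 1: S = H·P̄·Hᵀ + R = [5072353/10531 -5646886/10531; -5646886/10531 7833461/10531]
step 1: K = P̄·Hᵀ·S⁻¹ = [715963158/745110427 723097416/745110427; -223699135/745110427 -116762757/745110427; 165970303/745110427 -44567805/745110427]
step 1: x' = x̄ + K·y = [1128613516/745110427, -741003109/745110427, -106523478/745110427]
step 1: P' = (I − K·H)·P̄ = [2870986890/745110427 -787860162/745110427 453343104/745110427; -787860162/745110427 2097687954/745110427 475530183/745110427; 453343104/745110427 475530183/745110427 324480364/745110427]
step 2: x̄ = F·x = [-1690787374/745110427, 1550046191/745110427, -2998230141/745110427]
step 2: P̄ = F·P·Fᵀ + Q = [36807812904/745110427 -14041221984/745110427 13104997320/745110427; -14041221984/745110427 10821816824/745110427 -11496710295/745110427; 13104997320/745110427 -11496710295/745110427 18968407443/745110427]
step 2: y = z − H·x̄ = [9054515760/745110427, -7363728386/745110427]
step 2: S = H·P̄·Hᵀ + R = [252753076862/745110427 -197161531637/745110427; -197161531637/745110427 181358241024/745110427]
step 2: K = P̄·Hᵀ·S⁻¹ = [8607960351888/9349196606597 8504958934824/9349196606597; -2754371540333/9349196606597 -1382346604929/9349196606597; 2016916781064/9349196606597 -657943733280/9349196606597]
step 2: x' = x̄ + K·y = [-664060552706/9349196606597, -360468714617/9349196606597, -6608308185891/9349196606597]
step 2: P' = (I − K·H)·P̄ = [34328839990488/9349196606597 -9645461225928/9349196606597 5392806609912/9349196606597; -9645461225928/9349196606597 26299907706228/9349196606597 6012264361743/9349196606597; 5392806609912/9349196606597 6012264361743/9349196606597 4021004901645/9349196606597]

step 0: x' = [39742/10531, -46652/10531, -9435/10531], P' = [38864/10531 -14544/10531 4860/10531; -14544/10531 189525/10531 58896/10531; 4860/10531 58896/10531 21505/10531]
step 1: x' = [1128613516/745110427, -741003109/745110427, -106523478/745110427], P' = [2870986890/745110427 -787860162/745110427 453343104/745110427; -787860162/745110427 2097687954/745110427 475530183/745110427; 453343104/745110427 475530183/745110427 324480364/745110427]
step 2: x' = [-664060552706/9349196606597, -360468714617/9349196606597, -6608308185891/9349196606597], P' = [34328839990488/9349196606597 -9645461225928/9349196606597 5392806609912/9349196606597; -9645461225928/9349196606597 26299907706228/9349196606597 6012264361743/9349196606597; 5392806609912/9349196606597 6012264361743/9349196606597 4021004901645/9349196606597]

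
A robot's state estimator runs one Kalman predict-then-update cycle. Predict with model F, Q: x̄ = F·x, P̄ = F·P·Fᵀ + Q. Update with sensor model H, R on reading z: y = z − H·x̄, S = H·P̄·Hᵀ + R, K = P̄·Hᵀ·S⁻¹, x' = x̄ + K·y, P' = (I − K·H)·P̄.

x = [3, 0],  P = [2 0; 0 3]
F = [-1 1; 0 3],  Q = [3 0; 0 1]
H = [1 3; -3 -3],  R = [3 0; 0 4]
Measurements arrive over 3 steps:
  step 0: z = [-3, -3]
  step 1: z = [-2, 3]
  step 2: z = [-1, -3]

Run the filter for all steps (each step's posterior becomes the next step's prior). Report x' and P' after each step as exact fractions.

step 0: x̄ = F·x = [-3, 0]
step 0: P̄ = F·P·Fᵀ + Q = [8 9; 9 28]
step 0: y = z − H·x̄ = [0, -12]
step 0: S = H·P̄·Hᵀ + R = [317 -384; -384 490]
step 0: K = P̄·Hᵀ·S⁻¹ = [-1217/3937 -2727/7874; 1473/3937 525/7874]
step 0: x' = x̄ + K·y = [4551/3937, -3150/3937]
step 0: P' = (I − K·H)·P̄ = [9105/7874 -5469/7874; -5469/7874 4769/7874]
step 1: x̄ = F·x = [-7701/3937, -9450/3937]
step 1: P̄ = F·P·Fᵀ + Q = [24217/3937 15357/3937; 15357/3937 50795/7874]
step 1: y = z − H·x̄ = [28177/3937, -39642/3937]
step 1: S = H·P̄·Hᵀ + R = [713495/7874 -971025/7874; -971025/7874 1477409/7874]
step 1: K = P̄·Hᵀ·S⁻¹ = [-2905234/14126795 -835974/2825359; 4199934/14126795 84453/2825359]
step 1: x' = x̄ + K·y = [-6338029/14126795, -8101626/14126795]
step 1: P' = (I − K·H)·P̄ = [12717591/14126795 -7144431/14126795; -7144431/14126795 6581411/14126795]
step 2: x̄ = F·x = [-1763597/14126795, -24304878/14126795]
step 2: P̄ = F·P·Fᵀ + Q = [75968249/14126795 41177526/14126795; 41177526/14126795 73359494/14126795]
step 2: y = z − H·x̄ = [60551436/14126795, -24117162/2825359]
step 2: S = H·P̄·Hᵀ + R = [1025649236/14126795 -276454101/2825359; -276454101/2825359 428330467/2825359]
step 2: K = P̄·Hᵀ·S⁻¹ = [-4142485024/20239009073 -5994800307/20239009073; 5985512364/20239009073 615996264/20239009073]
step 2: x' = x̄ + K·y = [30888887275/20239009073, -14423348394/20239009073]
step 2: P' = (I − K·H)·P̄ = [18203328150/20239009073 -10210261074/20239009073; -10210261074/20239009073 9388932722/20239009073]

step 0: x' = [4551/3937, -3150/3937], P' = [9105/7874 -5469/7874; -5469/7874 4769/7874]
step 1: x' = [-6338029/14126795, -8101626/14126795], P' = [12717591/14126795 -7144431/14126795; -7144431/14126795 6581411/14126795]
step 2: x' = [30888887275/20239009073, -14423348394/20239009073], P' = [18203328150/20239009073 -10210261074/20239009073; -10210261074/20239009073 9388932722/20239009073]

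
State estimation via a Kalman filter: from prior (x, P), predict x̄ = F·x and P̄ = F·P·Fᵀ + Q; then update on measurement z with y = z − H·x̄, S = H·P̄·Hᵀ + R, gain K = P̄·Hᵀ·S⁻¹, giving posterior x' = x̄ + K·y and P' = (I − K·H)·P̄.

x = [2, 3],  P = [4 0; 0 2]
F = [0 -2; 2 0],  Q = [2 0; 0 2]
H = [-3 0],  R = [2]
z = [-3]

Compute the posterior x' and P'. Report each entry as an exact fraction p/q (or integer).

x̄ = F·x = [-6, 4]
P̄ = F·P·Fᵀ + Q = [10 0; 0 18]
y = z − H·x̄ = [-21]
S = H·P̄·Hᵀ + R = [92]
K = P̄·Hᵀ·S⁻¹ = [-15/46; 0]
x' = x̄ + K·y = [39/46, 4]
P' = (I − K·H)·P̄ = [5/23 0; 0 18]

x' = [39/46, 4]
P' = [5/23 0; 0 18]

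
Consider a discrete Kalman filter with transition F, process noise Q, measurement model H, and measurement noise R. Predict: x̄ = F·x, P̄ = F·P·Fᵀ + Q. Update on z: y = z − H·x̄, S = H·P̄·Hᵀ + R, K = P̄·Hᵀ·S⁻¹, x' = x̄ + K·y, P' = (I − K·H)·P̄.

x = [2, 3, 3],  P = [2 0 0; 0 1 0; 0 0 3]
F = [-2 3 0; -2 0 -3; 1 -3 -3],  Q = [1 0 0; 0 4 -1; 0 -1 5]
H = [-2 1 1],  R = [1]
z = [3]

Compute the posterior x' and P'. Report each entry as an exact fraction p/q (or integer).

x̄ = F·x = [5, -13, -16]
P̄ = F·P·Fᵀ + Q = [18 8 -13; 8 39 22; -13 22 43]
y = z − H·x̄ = [42]
S = H·P̄·Hᵀ + R = [219]
K = P̄·Hᵀ·S⁻¹ = [-41/219; 15/73; 91/219]
x' = x̄ + K·y = [-209/73, -319/73, 106/73]
P' = (I − K·H)·P̄ = [2261/219 1199/73 884/219; 1199/73 2172/73 241/73; 884/219 241/73 1136/219]

x' = [-209/73, -319/73, 106/73]
P' = [2261/219 1199/73 884/219; 1199/73 2172/73 241/73; 884/219 241/73 1136/219]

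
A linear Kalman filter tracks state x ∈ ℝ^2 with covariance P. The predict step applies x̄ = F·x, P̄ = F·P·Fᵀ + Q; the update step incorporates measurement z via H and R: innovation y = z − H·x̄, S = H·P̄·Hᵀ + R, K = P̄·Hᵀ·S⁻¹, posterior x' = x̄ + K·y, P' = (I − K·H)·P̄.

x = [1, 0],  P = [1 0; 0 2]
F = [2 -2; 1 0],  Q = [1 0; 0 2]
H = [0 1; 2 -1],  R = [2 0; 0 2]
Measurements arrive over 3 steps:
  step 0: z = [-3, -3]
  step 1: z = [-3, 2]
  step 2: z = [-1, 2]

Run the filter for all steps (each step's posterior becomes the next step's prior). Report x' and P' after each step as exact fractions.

step 0: x̄ = F·x = [2, 1]
step 0: P̄ = F·P·Fᵀ + Q = [13 2; 2 3]
step 0: y = z − H·x̄ = [-4, -6]
step 0: S = H·P̄·Hᵀ + R = [5 1; 1 49]
step 0: K = P̄·Hᵀ·S⁻¹ = [37/122 59/122; 73/122 1/122]
step 0: x' = x̄ + K·y = [-129/61, -88/61]
step 0: P' = (I − K·H)·P̄ = [48/61 37/61; 37/61 73/61]
step 1: x̄ = F·x = [-82/61, -129/61]
step 1: P̄ = F·P·Fᵀ + Q = [249/61 22/61; 22/61 170/61]
step 1: y = z − H·x̄ = [-54/61, 157/61]
step 1: S = H·P̄·Hᵀ + R = [292/61 -126/61; -126/61 1200/61]
step 1: K = P̄·Hᵀ·S⁻¹ = [118/457 581/1371; 257/457 -21/457]
step 1: x' = x̄ + K·y = [-661/1371, -1248/457]
step 1: P' = (I − K·H)·P̄ = [935/1371 236/457; 236/457 514/457]
step 2: x̄ = F·x = [6166/1371, -661/1371]
step 2: P̄ = F·P·Fᵀ + Q = [5615/1371 454/1371; 454/1371 3677/1371]
step 2: y = z − H·x̄ = [-710/1371, -3417/457]
step 2: S = H·P̄·Hᵀ + R = [6419/1371 -923/457; -923/457 9021/457]
step 2: K = P̄·Hᵀ·S⁻¹ = [5121/20186 25685/60558; 11165/20186 -923/20186]
step 2: x' = x̄ + K·y = [72353/60558, -8613/20186]
step 2: P' = (I − K·H)·P̄ = [20524/30279 5121/10093; 5121/10093 11165/10093]

step 0: x' = [-129/61, -88/61], P' = [48/61 37/61; 37/61 73/61]
step 1: x' = [-661/1371, -1248/457], P' = [935/1371 236/457; 236/457 514/457]
step 2: x' = [72353/60558, -8613/20186], P' = [20524/30279 5121/10093; 5121/10093 11165/10093]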